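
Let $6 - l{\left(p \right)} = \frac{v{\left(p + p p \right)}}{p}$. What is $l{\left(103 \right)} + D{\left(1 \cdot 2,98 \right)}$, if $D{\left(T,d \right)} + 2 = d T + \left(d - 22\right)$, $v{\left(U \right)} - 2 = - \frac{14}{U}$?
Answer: $\frac{152249663}{551668} \approx 275.98$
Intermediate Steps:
$v{\left(U \right)} = 2 - \frac{14}{U}$
$l{\left(p \right)} = 6 - \frac{2 - \frac{14}{p + p^{2}}}{p}$ ($l{\left(p \right)} = 6 - \frac{2 - \frac{14}{p + p p}}{p} = 6 - \frac{2 - \frac{14}{p + p^{2}}}{p}$)
$D{\left(T,d \right)} = -24 + d + T d$ ($D{\left(T,d \right)} = -2 + \left(d T + \left(d - 22\right)\right) = -2 + \left(T d + \left(d - 22\right)\right) = -2 + \left(T d + \left(-22 + d\right)\right) = -2 + \left(-22 + d + T d\right) = -24 + d + T d$)
$l{\left(103 \right)} + D{\left(1 \cdot 2,98 \right)} = \left(6 - \frac{2 - \frac{14}{103 + 103^{2}}}{103}\right) + \left(-24 + 98 + 1 \cdot 2 \cdot 98\right) = \left(6 - \frac{2 - \frac{14}{103 + 10609}}{103}\right) + \left(-24 + 98 + 2 \cdot 98\right) = \left(6 - \frac{2 - \frac{14}{10712}}{103}\right) + \left(-24 + 98 + 196\right) = \left(6 - \frac{2 - \frac{7}{5356}}{103}\right) + 270 = \left(6 - \frac{1}{103} \cdot \frac{10705}{5356}\right) + 270 = \left(6 - \frac{10705}{551668}\right) + 270 = \frac{3299303}{551668} + 270 = \frac{152249663}{551668}$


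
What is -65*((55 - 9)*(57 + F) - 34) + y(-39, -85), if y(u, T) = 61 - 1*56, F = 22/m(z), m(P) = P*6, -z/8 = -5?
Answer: -2021869/12 ≈ -1.6849e+5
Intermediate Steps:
z = 40 (z = -8*(-5) = 40)
m(P) = 6*P
F = 11/120 (F = 22/((6*40)) = 22/240 = 22*(1/240) = 11/120 ≈ 0.091667)
y(u, T) = 5 (y(u, T) = 61 - 56 = 5)
-65*((55 - 9)*(57 + F) - 34) + y(-39, -85) = -65*((55 - 9)*(57 + 11/120) - 34) + 5 = -65*(46*(6851/120) - 34) + 5 = -65*(157573/60 - 34) + 5 = -65*155533/60 + 5 = -2021929/12 + 5 = -2021869/12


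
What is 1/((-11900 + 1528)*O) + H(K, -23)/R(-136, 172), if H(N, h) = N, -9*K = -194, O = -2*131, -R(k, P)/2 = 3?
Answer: -263593981/73371528 ≈ -3.5926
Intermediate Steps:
R(k, P) = -6 (R(k, P) = -2*3 = -6)
O = -262
K = 194/9 (K = -⅑*(-194) = 194/9 ≈ 21.556)
1/((-11900 + 1528)*O) + H(K, -23)/R(-136, 172) = 1/((-11900 + 1528)*(-262)) + (194/9)/(-6) = -1/262/(-10372) + (194/9)*(-⅙) = -1/10372*(-1/262) - 97/27 = 1/2717464 - 97/27 = -263593981/73371528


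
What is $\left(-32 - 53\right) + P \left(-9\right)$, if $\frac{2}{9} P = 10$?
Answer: $-490$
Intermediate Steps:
$P = 45$ ($P = \frac{9}{2} \cdot 10 = 45$)
$\left(-32 - 53\right) + P \left(-9\right) = \left(-32 - 53\right) + 45 \left(-9\right) = -85 - 405 = -490$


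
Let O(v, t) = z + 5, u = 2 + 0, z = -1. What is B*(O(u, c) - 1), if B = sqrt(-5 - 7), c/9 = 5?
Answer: 6*I*sqrt(3) ≈ 10.392*I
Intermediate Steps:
c = 45 (c = 9*5 = 45)
u = 2
B = 2*I*sqrt(3) (B = sqrt(-12) = 2*I*sqrt(3) ≈ 3.4641*I)
O(v, t) = 4 (O(v, t) = -1 + 5 = 4)
B*(O(u, c) - 1) = (2*I*sqrt(3))*(4 - 1) = (2*I*sqrt(3))*3 = 6*I*sqrt(3)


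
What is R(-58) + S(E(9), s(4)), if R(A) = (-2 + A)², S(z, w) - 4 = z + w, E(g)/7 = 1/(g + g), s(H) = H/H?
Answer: 64897/18 ≈ 3605.4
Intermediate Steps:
s(H) = 1
E(g) = 7/(2*g) (E(g) = 7/(g + g) = 7/((2*g)) = 7*(1/(2*g)) = 7/(2*g))
S(z, w) = 4 + w + z (S(z, w) = 4 + (z + w) = 4 + (w + z) = 4 + w + z)
R(-58) + S(E(9), s(4)) = (-2 - 58)² + (4 + 1 + (7/2)/9) = (-60)² + (4 + 1 + (7/2)*(⅑)) = 3600 + (4 + 1 + 7/18) = 3600 + 97/18 = 64897/18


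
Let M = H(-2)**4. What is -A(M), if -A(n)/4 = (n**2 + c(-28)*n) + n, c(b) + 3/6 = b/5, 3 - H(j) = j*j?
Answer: -82/5 ≈ -16.400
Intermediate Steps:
H(j) = 3 - j**2 (H(j) = 3 - j*j = 3 - j**2)
c(b) = -1/2 + b/5
M = 1 (M = (3 - 1*(-2)**2)**4 = (3 - 1*4)**4 = (3 - 4)**4 = (-1)**4 = 1)
A(n) = -4*n**2 + 102*n/5 (A(n) = -4*((n**2 + (-1/2 + (1/5)*(-28))*n) + n) = -4*((n**2 + (-1/2 - 28/5)*n) + n) = -4*((n**2 - 61*n/10) + n) = -4*(n**2 - 51*n/10) = -4*n**2 + 102*n/5)
-A(M) = -2*(51 - 10*1)/5 = -2*(51 - 10)/5 = -2*41/5 = -1*82/5 = -82/5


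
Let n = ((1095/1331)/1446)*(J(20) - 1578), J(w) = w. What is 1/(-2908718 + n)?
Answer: -320771/933032665913 ≈ -3.4379e-7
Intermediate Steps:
n = -284335/320771 (n = ((1095/1331)/1446)*(20 - 1578) = ((1095*(1/1331))*(1/1446))*(-1558) = ((1095/1331)*(1/1446))*(-1558) = (365/641542)*(-1558) = -284335/320771 ≈ -0.88641)
1/(-2908718 + n) = 1/(-2908718 - 284335/320771) = 1/(-933032665913/320771) = -320771/933032665913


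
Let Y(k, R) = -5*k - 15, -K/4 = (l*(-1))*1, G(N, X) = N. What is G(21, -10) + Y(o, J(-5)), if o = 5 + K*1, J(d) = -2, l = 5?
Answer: -119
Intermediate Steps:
K = 20 (K = -4*5*(-1) = -(-20) = -4*(-5) = 20)
o = 25 (o = 5 + 20*1 = 5 + 20 = 25)
Y(k, R) = -15 - 5*k
G(21, -10) + Y(o, J(-5)) = 21 + (-15 - 5*25) = 21 + (-15 - 125) = 21 - 140 = -119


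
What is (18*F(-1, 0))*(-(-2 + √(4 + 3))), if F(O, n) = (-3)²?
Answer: 324 - 162*√7 ≈ -104.61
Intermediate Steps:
F(O, n) = 9
(18*F(-1, 0))*(-(-2 + √(4 + 3))) = (18*9)*(-(-2 + √(4 + 3))) = 162*(-(-2 + √7)) = 162*(2 - √7) = 324 - 162*√7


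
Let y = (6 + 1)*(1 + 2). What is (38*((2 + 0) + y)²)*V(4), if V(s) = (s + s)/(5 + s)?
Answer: 160816/9 ≈ 17868.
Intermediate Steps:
V(s) = 2*s/(5 + s) (V(s) = (2*s)/(5 + s) = 2*s/(5 + s))
y = 21 (y = 7*3 = 21)
(38*((2 + 0) + y)²)*V(4) = (38*((2 + 0) + 21)²)*(2*4/(5 + 4)) = (38*(2 + 21)²)*(2*4/9) = (38*23²)*(2*4*(⅑)) = (38*529)*(8/9) = 20102*(8/9) = 160816/9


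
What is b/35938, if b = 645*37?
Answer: 23865/35938 ≈ 0.66406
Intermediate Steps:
b = 23865
b/35938 = 23865/35938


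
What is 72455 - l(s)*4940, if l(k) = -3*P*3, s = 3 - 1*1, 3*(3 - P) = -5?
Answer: 279935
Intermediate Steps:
P = 14/3 (P = 3 - 1/3*(-5) = 3 + 5/3 = 14/3 ≈ 4.6667)
s = 2 (s = 3 - 1 = 2)
l(k) = -42 (l(k) = -3*14/3*3 = -14*3 = -42)
72455 - l(s)*4940 = 72455 - (-42)*4940 = 72455 - 1*(-207480) = 72455 + 207480 = 279935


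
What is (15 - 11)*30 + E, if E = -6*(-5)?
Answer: 150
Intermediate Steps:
E = 30
(15 - 11)*30 + E = (15 - 11)*30 + 30 = 4*30 + 30 = 120 + 30 = 150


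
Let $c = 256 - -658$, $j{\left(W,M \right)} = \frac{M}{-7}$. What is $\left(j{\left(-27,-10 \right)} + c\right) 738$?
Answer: $\frac{4729104}{7} \approx 6.7559 \cdot 10^{5}$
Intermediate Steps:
$j{\left(W,M \right)} = - \frac{M}{7}$ ($j{\left(W,M \right)} = M \left(- \frac{1}{7}\right) = - \frac{M}{7}$)
$c = 914$ ($c = 256 + 658 = 914$)
$\left(j{\left(-27,-10 \right)} + c\right) 738 = \left(\left(- \frac{1}{7}\right) \left(-10\right) + 914\right) 738 = \left(\frac{10}{7} + 914\right) 738 = \frac{6408}{7} \cdot 738 = \frac{4729104}{7}$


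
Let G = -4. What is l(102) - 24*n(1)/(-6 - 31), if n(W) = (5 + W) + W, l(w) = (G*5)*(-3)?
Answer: 2388/37 ≈ 64.541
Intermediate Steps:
l(w) = 60 (l(w) = -4*5*(-3) = -20*(-3) = 60)
n(W) = 5 + 2*W
l(102) - 24*n(1)/(-6 - 31) = 60 - 24*(5 + 2*1)/(-6 - 31) = 60 - 24*(5 + 2)/(-37) = 60 - 24*7*(-1)/37 = 60 - 168*(-1)/37 = 60 - 1*(-168/37) = 60 + 168/37 = 2388/37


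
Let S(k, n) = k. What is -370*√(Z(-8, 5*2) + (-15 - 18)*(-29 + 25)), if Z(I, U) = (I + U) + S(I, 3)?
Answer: -1110*√14 ≈ -4153.2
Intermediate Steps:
Z(I, U) = U + 2*I (Z(I, U) = (I + U) + I = U + 2*I)
-370*√(Z(-8, 5*2) + (-15 - 18)*(-29 + 25)) = -370*√((5*2 + 2*(-8)) + (-15 - 18)*(-29 + 25)) = -370*√((10 - 16) - 33*(-4)) = -370*√(-6 + 132) = -1110*√14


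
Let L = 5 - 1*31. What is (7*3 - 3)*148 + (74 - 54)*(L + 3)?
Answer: 2204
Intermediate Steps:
L = -26 (L = 5 - 31 = -26)
(7*3 - 3)*148 + (74 - 54)*(L + 3) = (7*3 - 3)*148 + (74 - 54)*(-26 + 3) = (21 - 3)*148 + 20*(-23) = 18*148 - 460 = 2664 - 460 = 2204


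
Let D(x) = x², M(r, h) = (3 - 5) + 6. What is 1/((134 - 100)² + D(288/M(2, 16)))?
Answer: 1/6340 ≈ 0.00015773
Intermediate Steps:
M(r, h) = 4 (M(r, h) = -2 + 6 = 4)
1/((134 - 100)² + D(288/M(2, 16))) = 1/((134 - 100)² + (288/4)²) = 1/(34² + (288*(¼))²) = 1/(1156 + 72²) = 1/(1156 + 5184) = 1/6340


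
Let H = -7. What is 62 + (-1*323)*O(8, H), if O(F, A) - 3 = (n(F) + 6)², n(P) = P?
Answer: -64215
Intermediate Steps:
O(F, A) = 3 + (6 + F)² (O(F, A) = 3 + (F + 6)² = 3 + (6 + F)²)
62 + (-1*323)*O(8, H) = 62 + (-1*323)*(3 + (6 + 8)²) = 62 - 323*(3 + 14²) = 62 - 323*(3 + 196) = 62 - 323*199 = 62 - 64277 = -64215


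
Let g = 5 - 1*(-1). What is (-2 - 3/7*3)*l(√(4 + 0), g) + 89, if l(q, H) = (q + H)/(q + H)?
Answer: 600/7 ≈ 85.714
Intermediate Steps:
g = 6 (g = 5 + 1 = 6)
l(q, H) = 1 (l(q, H) = (H + q)/(H + q) = 1)
(-2 - 3/7*3)*l(√(4 + 0), g) + 89 = (-2 - 3/7*3)*1 + 89 = (-2 - 9/7)*1 + 89 = -23/7*1 + 89 = -23/7 + 89 = 600/7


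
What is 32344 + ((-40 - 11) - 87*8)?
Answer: 31597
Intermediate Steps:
32344 + ((-40 - 11) - 87*8) = 32344 + (-51 - 696) = 32344 - 747 = 31597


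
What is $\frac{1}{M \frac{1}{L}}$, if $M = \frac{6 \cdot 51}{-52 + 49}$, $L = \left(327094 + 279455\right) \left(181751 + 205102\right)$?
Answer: $- \frac{78215100099}{34} \approx -2.3004 \cdot 10^{9}$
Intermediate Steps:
$L = 234645300297$ ($L = 606549 \cdot 386853 = 234645300297$)
$M = -102$ ($M = \frac{306}{-3} = 306 \left(- \frac{1}{3}\right) = -102$)
$\frac{1}{M \frac{1}{L}} = \frac{1}{\left(-102\right) \frac{1}{234645300297}} = \frac{1}{- \frac{34}{78215100099}} = - \frac{78215100099}{34}$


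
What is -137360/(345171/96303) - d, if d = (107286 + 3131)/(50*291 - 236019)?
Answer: -976531233797071/25481558733 ≈ -38323.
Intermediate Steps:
d = -110417/221469 (d = 110417/(14550 - 236019) = 110417/(-221469) = 110417*(-1/221469) = -110417/221469 ≈ -0.49857)
-137360/(345171/96303) - d = -137360/(345171/96303) - 1*(-110417/221469) = -137360/(345171*(1/96303)) + 110417/221469 = -137360/115057/32101 + 110417/221469 = -137360*32101/115057 + 110417/221469 = -4409393360/115057 + 110417/221469 = -976531233797071/25481558733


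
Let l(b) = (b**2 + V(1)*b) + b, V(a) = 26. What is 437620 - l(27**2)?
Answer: -113504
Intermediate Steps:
l(b) = b**2 + 27*b (l(b) = (b**2 + 26*b) + b = b**2 + 27*b)
437620 - l(27**2) = 437620 - 27**2*(27 + 27**2) = 437620 - 729*(27 + 729) = 437620 - 729*756 = 437620 - 1*551124 = 437620 - 551124 = -113504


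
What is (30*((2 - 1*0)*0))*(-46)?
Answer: 0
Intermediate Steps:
(30*((2 - 1*0)*0))*(-46) = (30*((2 + 0)*0))*(-46) = (30*(2*0))*(-46) = (30*0)*(-46) = 0*(-46) = 0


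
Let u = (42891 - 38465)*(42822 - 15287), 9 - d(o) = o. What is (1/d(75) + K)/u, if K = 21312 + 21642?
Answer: 2834963/8043414060 ≈ 0.00035246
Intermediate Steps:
d(o) = 9 - o
u = 121869910 (u = 4426*27535 = 121869910)
K = 42954
(1/d(75) + K)/u = (1/(9 - 1*75) + 42954)/121869910 = (1/(9 - 75) + 42954)*(1/121869910) = (1/(-66) + 42954)*(1/121869910) = (-1/66 + 42954)*(1/121869910) = (2834963/66)*(1/121869910) = 2834963/8043414060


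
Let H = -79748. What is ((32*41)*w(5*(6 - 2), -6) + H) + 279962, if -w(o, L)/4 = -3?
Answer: 215958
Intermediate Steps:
w(o, L) = 12 (w(o, L) = -4*(-3) = 12)
((32*41)*w(5*(6 - 2), -6) + H) + 279962 = ((32*41)*12 - 79748) + 279962 = (1312*12 - 79748) + 279962 = (15744 - 79748) + 279962 = -64004 + 279962 = 215958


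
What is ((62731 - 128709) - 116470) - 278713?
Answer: -461161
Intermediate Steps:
((62731 - 128709) - 116470) - 278713 = (-65978 - 116470) - 278713 = -182448 - 278713 = -461161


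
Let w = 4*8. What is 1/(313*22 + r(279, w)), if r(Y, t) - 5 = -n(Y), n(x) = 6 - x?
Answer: 1/7164 ≈ 0.00013959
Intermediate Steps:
w = 32
r(Y, t) = -1 + Y (r(Y, t) = 5 - (6 - Y) = 5 + (-6 + Y) = -1 + Y)
1/(313*22 + r(279, w)) = 1/(313*22 + (-1 + 279)) = 1/(6886 + 278) = 1/7164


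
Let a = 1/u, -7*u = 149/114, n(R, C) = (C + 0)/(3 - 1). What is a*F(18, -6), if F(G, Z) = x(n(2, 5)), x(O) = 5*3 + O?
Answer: -13965/149 ≈ -93.725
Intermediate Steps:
n(R, C) = C/2
u = -149/798 (u = -149/(7*114) = -1/7*149/114 = -149/798 ≈ -0.18672)
x(O) = 15 + O
a = -798/149 (a = 1/(-149/798) = -798/149 ≈ -5.3557)
F(G, Z) = 35/2 (F(G, Z) = 15 + (1/2)*5 = 15 + 5/2 = 35/2)
a*F(18, -6) = -798/149*35/2 = -13965/149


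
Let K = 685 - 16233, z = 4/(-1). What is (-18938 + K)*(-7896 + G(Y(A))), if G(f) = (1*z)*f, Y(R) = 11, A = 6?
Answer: 273818840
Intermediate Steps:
z = -4 (z = 4*(-1) = -4)
K = -15548
G(f) = -4*f (G(f) = (1*(-4))*f = -4*f)
(-18938 + K)*(-7896 + G(Y(A))) = (-18938 - 15548)*(-7896 - 4*11) = -34486*(-7896 - 44) = -34486*(-7940) = 273818840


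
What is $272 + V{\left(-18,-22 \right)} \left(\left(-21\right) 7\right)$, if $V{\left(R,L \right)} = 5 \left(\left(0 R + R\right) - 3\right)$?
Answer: $15707$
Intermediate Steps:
$V{\left(R,L \right)} = -15 + 5 R$ ($V{\left(R,L \right)} = 5 \left(\left(0 + R\right) - 3\right) = 5 \left(R - 3\right) = 5 \left(-3 + R\right) = -15 + 5 R$)
$272 + V{\left(-18,-22 \right)} \left(\left(-21\right) 7\right) = 272 + \left(-15 + 5 \left(-18\right)\right) \left(\left(-21\right) 7\right) = 272 + \left(-15 - 90\right) \left(-147\right) = 272 - -15435 = 272 + 15435 = 15707$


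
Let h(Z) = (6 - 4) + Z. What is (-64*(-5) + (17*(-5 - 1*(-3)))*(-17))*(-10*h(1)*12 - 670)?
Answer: -924940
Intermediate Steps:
h(Z) = 2 + Z
(-64*(-5) + (17*(-5 - 1*(-3)))*(-17))*(-10*h(1)*12 - 670) = (-64*(-5) + (17*(-5 - 1*(-3)))*(-17))*(-10*(2 + 1)*12 - 670) = (320 + (17*(-5 + 3))*(-17))*(-10*3*12 - 670) = (320 + (17*(-2))*(-17))*(-30*12 - 670) = (320 - 34*(-17))*(-360 - 670) = (320 + 578)*(-1030) = 898*(-1030) = -924940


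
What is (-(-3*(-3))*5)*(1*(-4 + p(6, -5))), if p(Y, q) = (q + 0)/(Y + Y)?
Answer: 795/4 ≈ 198.75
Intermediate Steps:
p(Y, q) = q/(2*Y) (p(Y, q) = q/((2*Y)) = q*(1/(2*Y)) = q/(2*Y))
(-(-3*(-3))*5)*(1*(-4 + p(6, -5))) = (-(-3*(-3))*5)*(1*(-4 + (1/2)*(-5)/6)) = (-9*5)*(1*(-4 + (1/2)*(-5)*(1/6))) = (-1*45)*(1*(-4 - 5/12)) = -45*(-53)/12 = -45*(-53/12) = 795/4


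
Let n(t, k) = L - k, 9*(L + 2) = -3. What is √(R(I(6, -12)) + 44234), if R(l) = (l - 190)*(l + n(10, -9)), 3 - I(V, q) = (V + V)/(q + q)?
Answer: √1524165/6 ≈ 205.76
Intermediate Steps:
L = -7/3 (L = -2 + (⅑)*(-3) = -2 - ⅓ = -7/3 ≈ -2.3333)
n(t, k) = -7/3 - k
I(V, q) = 3 - V/q (I(V, q) = 3 - (V + V)/(q + q) = 3 - 2*V/(2*q) = 3 - 2*V*1/(2*q) = 3 - V/q)
R(l) = (-190 + l)*(20/3 + l) (R(l) = (l - 190)*(l + (-7/3 - 1*(-9))) = (-190 + l)*(l + (-7/3 + 9)) = (-190 + l)*(l + 20/3) = (-190 + l)*(20/3 + l))
√(R(I(6, -12)) + 44234) = √((-3800/3 + (3 - 1*6/(-12))² - 550*(3 - 1*6/(-12))/3) + 44234) = √((-3800/3 + (3 - 1*6*(-1/12))² - 550*(3 - 1*6*(-1/12))/3) + 44234) = √((-3800/3 + (3 + ½)² - 550*(3 + ½)/3) + 44234) = √((-3800/3 + (7/2)² - 550/3*7/2) + 44234) = √((-3800/3 + 49/4 - 1925/3) + 44234) = √(-22753/12 + 44234) = √(508055/12) = √1524165/6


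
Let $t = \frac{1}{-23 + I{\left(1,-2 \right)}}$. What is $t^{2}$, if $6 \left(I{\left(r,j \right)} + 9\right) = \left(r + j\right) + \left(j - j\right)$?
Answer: $\frac{36}{37249} \approx 0.00096647$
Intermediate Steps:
$I{\left(r,j \right)} = -9 + \frac{j}{6} + \frac{r}{6}$ ($I{\left(r,j \right)} = -9 + \frac{\left(r + j\right) + \left(j - j\right)}{6} = -9 + \frac{\left(j + r\right) + 0}{6} = -9 + \frac{j + r}{6} = -9 + \left(\frac{j}{6} + \frac{r}{6}\right) = -9 + \frac{j}{6} + \frac{r}{6}$)
$t = - \frac{6}{193}$ ($t = \frac{1}{-23 + \left(-9 + \frac{1}{6} \left(-2\right) + \frac{1}{6} \cdot 1\right)} = \frac{1}{-23 - \frac{55}{6}} = \frac{1}{- \frac{193}{6}} = - \frac{6}{193} \approx -0.031088$)
$t^{2} = \left(- \frac{6}{193}\right)^{2} = \frac{36}{37249}$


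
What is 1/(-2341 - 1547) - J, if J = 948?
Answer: -3685825/3888 ≈ -948.00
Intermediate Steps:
1/(-2341 - 1547) - J = 1/(-2341 - 1547) - 1*948 = 1/(-3888) - 948 = -1/3888 - 948 = -3685825/3888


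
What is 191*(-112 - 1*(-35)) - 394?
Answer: -15101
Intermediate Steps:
191*(-112 - 1*(-35)) - 394 = 191*(-112 + 35) - 394 = 191*(-77) - 394 = -14707 - 394 = -15101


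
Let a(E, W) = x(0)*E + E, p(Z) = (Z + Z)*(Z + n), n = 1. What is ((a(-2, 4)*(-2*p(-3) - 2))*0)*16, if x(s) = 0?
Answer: 0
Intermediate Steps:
p(Z) = 2*Z*(1 + Z) (p(Z) = (Z + Z)*(Z + 1) = (2*Z)*(1 + Z) = 2*Z*(1 + Z))
a(E, W) = E (a(E, W) = 0*E + E = 0 + E = E)
((a(-2, 4)*(-2*p(-3) - 2))*0)*16 = (-2*(-4*(-3)*(1 - 3) - 2)*0)*16 = (-2*(-4*(-3)*(-2) - 2)*0)*16 = (-2*(-2*12 - 2)*0)*16 = (-2*(-24 - 2)*0)*16 = (-2*(-26)*0)*16 = (52*0)*16 = 0*16 = 0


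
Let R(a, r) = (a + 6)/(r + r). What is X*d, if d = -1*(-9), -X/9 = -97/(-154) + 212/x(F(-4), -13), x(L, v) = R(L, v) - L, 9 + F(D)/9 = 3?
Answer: -607311/1694 ≈ -358.51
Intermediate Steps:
R(a, r) = (6 + a)/(2*r) (R(a, r) = (6 + a)/((2*r)) = (6 + a)*(1/(2*r)) = (6 + a)/(2*r))
F(D) = -54 (F(D) = -81 + 9*3 = -81 + 27 = -54)
x(L, v) = -L + (6 + L)/(2*v) (x(L, v) = (6 + L)/(2*v) - L = -L + (6 + L)/(2*v))
X = -67479/1694 (X = -9*(-97/(-154) + 212/(((3 + (1/2)*(-54) - 1*(-54)*(-13))/(-13)))) = -9*(-97*(-1/154) + 212/((-(3 - 27 - 702)/13))) = -9*(97/154 + 212/((-1/13*(-726)))) = -9*(97/154 + 212/(726/13)) = -9*(97/154 + 212*(13/726)) = -9*(97/154 + 1378/363) = -9*22493/5082 = -67479/1694 ≈ -39.834)
d = 9
X*d = -67479/1694*9 = -607311/1694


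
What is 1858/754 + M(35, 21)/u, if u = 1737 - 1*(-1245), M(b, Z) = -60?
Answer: 457943/187369 ≈ 2.4441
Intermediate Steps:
u = 2982 (u = 1737 + 1245 = 2982)
1858/754 + M(35, 21)/u = 1858/754 - 60/2982 = 1858*(1/754) - 60*1/2982 = 929/377 - 10/497 = 457943/187369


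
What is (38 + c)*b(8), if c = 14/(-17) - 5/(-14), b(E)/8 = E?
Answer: 285856/119 ≈ 2402.2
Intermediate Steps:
b(E) = 8*E
c = -111/238 (c = 14*(-1/17) - 5*(-1/14) = -14/17 + 5/14 = -111/238 ≈ -0.46639)
(38 + c)*b(8) = (38 - 111/238)*(8*8) = (8933/238)*64 = 285856/119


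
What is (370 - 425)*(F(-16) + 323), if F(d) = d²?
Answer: -31845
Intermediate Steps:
(370 - 425)*(F(-16) + 323) = (370 - 425)*((-16)² + 323) = -55*(256 + 323) = -55*579 = -31845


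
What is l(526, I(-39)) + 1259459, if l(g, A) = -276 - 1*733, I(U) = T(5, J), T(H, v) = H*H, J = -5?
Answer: 1258450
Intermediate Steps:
T(H, v) = H**2
I(U) = 25 (I(U) = 5**2 = 25)
l(g, A) = -1009 (l(g, A) = -276 - 733 = -1009)
l(526, I(-39)) + 1259459 = -1009 + 1259459 = 1258450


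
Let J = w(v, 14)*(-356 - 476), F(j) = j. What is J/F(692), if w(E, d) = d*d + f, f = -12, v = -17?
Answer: -38272/173 ≈ -221.23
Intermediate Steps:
w(E, d) = -12 + d² (w(E, d) = d*d - 12 = d² - 12 = -12 + d²)
J = -153088 (J = (-12 + 14²)*(-356 - 476) = (-12 + 196)*(-832) = 184*(-832) = -153088)
J/F(692) = -153088/692 = -153088*1/692 = -38272/173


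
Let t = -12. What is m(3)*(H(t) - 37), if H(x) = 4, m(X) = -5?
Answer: 165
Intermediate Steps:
m(3)*(H(t) - 37) = -5*(4 - 37) = -5*(-33) = 165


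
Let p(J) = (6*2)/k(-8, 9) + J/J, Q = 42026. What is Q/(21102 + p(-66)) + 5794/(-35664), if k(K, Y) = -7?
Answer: 4817940451/2633946888 ≈ 1.8292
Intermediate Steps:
p(J) = -5/7 (p(J) = (6*2)/(-7) + J/J = 12*(-1/7) + 1 = -12/7 + 1 = -5/7)
Q/(21102 + p(-66)) + 5794/(-35664) = 42026/(21102 - 5/7) + 5794/(-35664) = 42026/(147709/7) + 5794*(-1/35664) = 42026*(7/147709) - 2897/17832 = 294182/147709 - 2897/17832 = 4817940451/2633946888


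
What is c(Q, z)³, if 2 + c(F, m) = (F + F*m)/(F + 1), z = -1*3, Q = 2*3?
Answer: -17576/343 ≈ -51.242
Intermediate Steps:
Q = 6
z = -3
c(F, m) = -2 + (F + F*m)/(1 + F) (c(F, m) = -2 + (F + F*m)/(F + 1) = -2 + (F + F*m)/(1 + F))
c(Q, z)³ = ((-2 - 1*6 + 6*(-3))/(1 + 6))³ = ((-2 - 6 - 18)/7)³ = ((⅐)*(-26))³ = (-26/7)³ = -17576/343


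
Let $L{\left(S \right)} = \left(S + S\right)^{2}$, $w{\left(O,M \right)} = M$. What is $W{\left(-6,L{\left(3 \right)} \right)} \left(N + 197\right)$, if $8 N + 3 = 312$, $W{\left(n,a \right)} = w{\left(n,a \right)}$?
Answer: $\frac{16965}{2} \approx 8482.5$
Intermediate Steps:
$L{\left(S \right)} = 4 S^{2}$ ($L{\left(S \right)} = \left(2 S\right)^{2} = 4 S^{2}$)
$W{\left(n,a \right)} = a$
$N = \frac{309}{8}$ ($N = - \frac{3}{8} + \frac{1}{8} \cdot 312 = - \frac{3}{8} + 39 = \frac{309}{8} \approx 38.625$)
$W{\left(-6,L{\left(3 \right)} \right)} \left(N + 197\right) = 4 \cdot 3^{2} \left(\frac{309}{8} + 197\right) = 4 \cdot 9 \cdot \frac{1885}{8} = 36 \cdot \frac{1885}{8} = \frac{16965}{2}$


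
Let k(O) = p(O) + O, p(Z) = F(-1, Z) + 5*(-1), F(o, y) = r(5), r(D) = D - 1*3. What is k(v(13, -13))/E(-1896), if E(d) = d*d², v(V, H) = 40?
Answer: -37/6815771136 ≈ -5.4286e-9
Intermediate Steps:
r(D) = -3 + D (r(D) = D - 3 = -3 + D)
F(o, y) = 2 (F(o, y) = -3 + 5 = 2)
p(Z) = -3 (p(Z) = 2 + 5*(-1) = 2 - 5 = -3)
E(d) = d³
k(O) = -3 + O
k(v(13, -13))/E(-1896) = (-3 + 40)/((-1896)³) = 37/(-6815771136) = 37*(-1/6815771136) = -37/6815771136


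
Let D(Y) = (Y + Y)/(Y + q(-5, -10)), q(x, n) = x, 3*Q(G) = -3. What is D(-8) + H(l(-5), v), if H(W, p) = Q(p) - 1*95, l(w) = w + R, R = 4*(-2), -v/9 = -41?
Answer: -1232/13 ≈ -94.769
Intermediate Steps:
v = 369 (v = -9*(-41) = 369)
Q(G) = -1 (Q(G) = (1/3)*(-3) = -1)
D(Y) = 2*Y/(-5 + Y) (D(Y) = (Y + Y)/(Y - 5) = (2*Y)/(-5 + Y) = 2*Y/(-5 + Y))
R = -8
l(w) = -8 + w (l(w) = w - 8 = -8 + w)
H(W, p) = -96 (H(W, p) = -1 - 1*95 = -1 - 95 = -96)
D(-8) + H(l(-5), v) = 2*(-8)/(-5 - 8) - 96 = 2*(-8)/(-13) - 96 = 2*(-8)*(-1/13) - 96 = 16/13 - 96 = -1232/13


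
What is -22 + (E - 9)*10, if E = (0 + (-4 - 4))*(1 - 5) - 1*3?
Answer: 178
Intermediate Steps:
E = 29 (E = (0 - 8)*(-4) - 3 = -8*(-4) - 3 = 32 - 3 = 29)
-22 + (E - 9)*10 = -22 + (29 - 9)*10 = -22 + 20*10 = -22 + 200 = 178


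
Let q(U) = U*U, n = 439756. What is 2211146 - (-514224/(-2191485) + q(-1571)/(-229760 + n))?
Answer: 339190230615706257/153401028020 ≈ 2.2111e+6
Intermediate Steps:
q(U) = U**2
2211146 - (-514224/(-2191485) + q(-1571)/(-229760 + n)) = 2211146 - (-514224/(-2191485) + (-1571)**2/(-229760 + 439756)) = 2211146 - (-514224*(-1/2191485) + 2468041/209996) = 2211146 - (171408/730495 + 2468041*(1/209996)) = 2211146 - (171408/730495 + 2468041/209996) = 2211146 - 1*1838886604663/153401028020 = 2211146 - 1838886604663/153401028020 = 339190230615706257/153401028020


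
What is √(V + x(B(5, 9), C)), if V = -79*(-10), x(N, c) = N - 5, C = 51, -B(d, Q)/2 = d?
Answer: 5*√31 ≈ 27.839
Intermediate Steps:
B(d, Q) = -2*d
x(N, c) = -5 + N
V = 790
√(V + x(B(5, 9), C)) = √(790 + (-5 - 2*5)) = √(790 + (-5 - 10)) = √(790 - 15) = √775 = 5*√31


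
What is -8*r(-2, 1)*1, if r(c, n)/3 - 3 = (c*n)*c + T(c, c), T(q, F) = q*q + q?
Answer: -216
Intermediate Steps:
T(q, F) = q + q**2 (T(q, F) = q**2 + q = q + q**2)
r(c, n) = 9 + 3*c*(1 + c) + 3*n*c**2 (r(c, n) = 9 + 3*((c*n)*c + c*(1 + c)) = 9 + 3*(n*c**2 + c*(1 + c)) = 9 + 3*(c*(1 + c) + n*c**2) = 9 + (3*c*(1 + c) + 3*n*c**2) = 9 + 3*c*(1 + c) + 3*n*c**2)
-8*r(-2, 1)*1 = -8*(9 + 3*(-2)*(1 - 2) + 3*1*(-2)**2)*1 = -8*(9 + 3*(-2)*(-1) + 3*1*4)*1 = -8*(9 + 6 + 12)*1 = -8*27*1 = -216*1 = -216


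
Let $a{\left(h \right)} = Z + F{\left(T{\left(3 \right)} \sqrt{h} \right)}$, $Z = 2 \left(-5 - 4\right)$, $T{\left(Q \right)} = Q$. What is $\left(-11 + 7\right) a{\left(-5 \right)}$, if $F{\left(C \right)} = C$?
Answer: $72 - 12 i \sqrt{5} \approx 72.0 - 26.833 i$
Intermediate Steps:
$Z = -18$ ($Z = 2 \left(-9\right) = -18$)
$a{\left(h \right)} = -18 + 3 \sqrt{h}$
$\left(-11 + 7\right) a{\left(-5 \right)} = \left(-11 + 7\right) \left(-18 + 3 \sqrt{-5}\right) = - 4 \left(-18 + 3 i \sqrt{5}\right) = 72 - 12 i \sqrt{5}$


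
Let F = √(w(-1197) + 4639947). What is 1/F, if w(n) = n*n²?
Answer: -I*√1710432426/1710432426 ≈ -2.4179e-5*I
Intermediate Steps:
w(n) = n³
F = I*√1710432426 (F = √((-1197)³ + 4639947) = √(-1715072373 + 4639947) = √(-1710432426) = I*√1710432426 ≈ 41357.0*I)
1/F = 1/(I*√1710432426) = -I*√1710432426/1710432426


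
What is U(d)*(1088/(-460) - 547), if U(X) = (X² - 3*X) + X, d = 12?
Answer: -1516248/23 ≈ -65924.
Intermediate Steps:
U(X) = X² - 2*X
U(d)*(1088/(-460) - 547) = (12*(-2 + 12))*(1088/(-460) - 547) = (12*10)*(1088*(-1/460) - 547) = 120*(-272/115 - 547) = 120*(-63177/115) = -1516248/23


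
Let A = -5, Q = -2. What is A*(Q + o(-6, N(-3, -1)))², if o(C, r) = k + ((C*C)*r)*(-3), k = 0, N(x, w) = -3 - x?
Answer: -20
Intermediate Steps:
o(C, r) = -3*r*C² (o(C, r) = 0 + ((C*C)*r)*(-3) = 0 + (C²*r)*(-3) = 0 + (r*C²)*(-3) = 0 - 3*r*C² = -3*r*C²)
A*(Q + o(-6, N(-3, -1)))² = -5*(-2 - 3*(-3 - 1*(-3))*(-6)²)² = -5*(-2 - 3*(-3 + 3)*36)² = -5*(-2 - 3*0*36)² = -5*(-2 + 0)² = -5*(-2)² = -5*4 = -20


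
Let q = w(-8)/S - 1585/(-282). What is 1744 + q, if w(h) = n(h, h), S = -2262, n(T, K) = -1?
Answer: 93004604/53157 ≈ 1749.6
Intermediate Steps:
w(h) = -1
q = 298796/53157 (q = -1/(-2262) - 1585/(-282) = -1*(-1/2262) - 1585*(-1/282) = 1/2262 + 1585/282 = 298796/53157 ≈ 5.6210)
1744 + q = 1744 + 298796/53157 = 93004604/53157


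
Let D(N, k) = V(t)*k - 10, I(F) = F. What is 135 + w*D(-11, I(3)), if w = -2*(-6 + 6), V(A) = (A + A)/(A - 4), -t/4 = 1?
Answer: 135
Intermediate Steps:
t = -4 (t = -4*1 = -4)
V(A) = 2*A/(-4 + A) (V(A) = (2*A)/(-4 + A) = 2*A/(-4 + A))
D(N, k) = -10 + k (D(N, k) = (2*(-4)/(-4 - 4))*k - 10 = (2*(-4)/(-8))*k - 10 = (2*(-4)*(-⅛))*k - 10 = 1*k - 10 = k - 10 = -10 + k)
w = 0 (w = -2*0 = 0)
135 + w*D(-11, I(3)) = 135 + 0*(-10 + 3) = 135 + 0*(-7) = 135 + 0 = 135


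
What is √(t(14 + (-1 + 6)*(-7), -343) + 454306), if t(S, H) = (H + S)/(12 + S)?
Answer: √4089118/3 ≈ 674.05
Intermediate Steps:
t(S, H) = (H + S)/(12 + S)
√(t(14 + (-1 + 6)*(-7), -343) + 454306) = √((-343 + (14 + (-1 + 6)*(-7)))/(12 + (14 + (-1 + 6)*(-7))) + 454306) = √((-343 + (14 + 5*(-7)))/(12 + (14 + 5*(-7))) + 454306) = √((-343 + (14 - 35))/(12 + (14 - 35)) + 454306) = √((-343 - 21)/(12 - 21) + 454306) = √(-364/(-9) + 454306) = √(-⅑*(-364) + 454306) = √(364/9 + 454306) = √(4089118/9) = √4089118/3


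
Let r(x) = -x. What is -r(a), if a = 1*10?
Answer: 10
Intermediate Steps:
a = 10
-r(a) = -(-1)*10 = -1*(-10) = 10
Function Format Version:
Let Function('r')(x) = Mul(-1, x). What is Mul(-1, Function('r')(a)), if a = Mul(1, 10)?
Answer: 10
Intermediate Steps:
a = 10
Mul(-1, Function('r')(a)) = Mul(-1, Mul(-1, 10)) = Mul(-1, -10) = 10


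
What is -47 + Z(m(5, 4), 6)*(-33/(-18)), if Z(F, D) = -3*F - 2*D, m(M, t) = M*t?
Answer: -179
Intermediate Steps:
-47 + Z(m(5, 4), 6)*(-33/(-18)) = -47 + (-15*4 - 2*6)*(-33/(-18)) = -47 + (-3*20 - 12)*(-33*(-1/18)) = -47 + (-60 - 12)*(11/6) = -47 - 72*11/6 = -47 - 132 = -179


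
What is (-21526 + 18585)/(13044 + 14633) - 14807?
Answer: -409816280/27677 ≈ -14807.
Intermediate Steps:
(-21526 + 18585)/(13044 + 14633) - 14807 = -2941/27677 - 14807 = -409816280/27677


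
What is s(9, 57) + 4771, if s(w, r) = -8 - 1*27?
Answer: 4736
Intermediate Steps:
s(w, r) = -35 (s(w, r) = -8 - 27 = -35)
s(9, 57) + 4771 = -35 + 4771 = 4736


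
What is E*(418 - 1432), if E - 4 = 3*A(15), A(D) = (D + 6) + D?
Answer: -113568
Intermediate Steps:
A(D) = 6 + 2*D (A(D) = (6 + D) + D = 6 + 2*D)
E = 112 (E = 4 + 3*(6 + 2*15) = 4 + 3*(6 + 30) = 4 + 3*36 = 4 + 108 = 112)
E*(418 - 1432) = 112*(418 - 1432) = 112*(-1014) = -113568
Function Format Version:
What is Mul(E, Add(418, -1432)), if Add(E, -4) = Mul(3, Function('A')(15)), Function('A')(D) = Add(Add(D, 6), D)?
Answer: -113568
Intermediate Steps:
Function('A')(D) = Add(6, Mul(2, D)) (Function('A')(D) = Add(Add(6, D), D) = Add(6, Mul(2, D)))
E = 112 (E = Add(4, Mul(3, Add(6, Mul(2, 15)))) = Add(4, Mul(3, Add(6, 30))) = Add(4, Mul(3, 36)) = Add(4, 108) = 112)
Mul(E, Add(418, -1432)) = Mul(112, Add(418, -1432)) = Mul(112, -1014) = -113568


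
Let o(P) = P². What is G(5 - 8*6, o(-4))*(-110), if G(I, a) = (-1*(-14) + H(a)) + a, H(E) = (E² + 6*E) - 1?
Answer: -41910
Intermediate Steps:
H(E) = -1 + E² + 6*E
G(I, a) = 13 + a² + 7*a (G(I, a) = (-1*(-14) + (-1 + a² + 6*a)) + a = (14 + (-1 + a² + 6*a)) + a = (13 + a² + 6*a) + a = 13 + a² + 7*a)
G(5 - 8*6, o(-4))*(-110) = (13 + ((-4)²)² + 7*(-4)²)*(-110) = (13 + 16² + 7*16)*(-110) = (13 + 256 + 112)*(-110) = 381*(-110) = -41910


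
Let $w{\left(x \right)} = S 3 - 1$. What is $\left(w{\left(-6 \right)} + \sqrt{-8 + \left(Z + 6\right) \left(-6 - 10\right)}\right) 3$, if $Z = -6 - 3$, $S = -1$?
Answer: $-12 + 6 \sqrt{10} \approx 6.9737$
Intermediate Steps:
$Z = -9$ ($Z = -6 - 3 = -9$)
$w{\left(x \right)} = -4$ ($w{\left(x \right)} = \left(-1\right) 3 - 1 = -3 - 1 = -4$)
$\left(w{\left(-6 \right)} + \sqrt{-8 + \left(Z + 6\right) \left(-6 - 10\right)}\right) 3 = \left(-4 + \sqrt{-8 + \left(-9 + 6\right) \left(-6 - 10\right)}\right) 3 = \left(-4 + \sqrt{-8 - -48}\right) 3 = \left(-4 + \sqrt{-8 + 48}\right) 3 = \left(-4 + \sqrt{40}\right) 3 = \left(-4 + 2 \sqrt{10}\right) 3 = -12 + 6 \sqrt{10}$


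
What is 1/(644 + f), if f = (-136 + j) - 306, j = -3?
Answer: 1/199 ≈ 0.0050251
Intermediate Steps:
f = -445 (f = (-136 - 3) - 306 = -139 - 306 = -445)
1/(644 + f) = 1/(644 - 445) = 1/199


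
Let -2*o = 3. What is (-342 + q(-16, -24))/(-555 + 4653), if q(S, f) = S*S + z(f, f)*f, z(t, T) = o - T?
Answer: -313/2049 ≈ -0.15276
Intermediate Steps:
o = -3/2 (o = -½*3 = -3/2 ≈ -1.5000)
z(t, T) = -3/2 - T
q(S, f) = S² + f*(-3/2 - f) (q(S, f) = S*S + (-3/2 - f)*f = S² + f*(-3/2 - f))
(-342 + q(-16, -24))/(-555 + 4653) = (-342 + ((-16)² - 1*(-24)² - 3/2*(-24)))/(-555 + 4653) = (-342 + (256 - 1*576 + 36))/4098 = (-342 + (256 - 576 + 36))*(1/4098) = (-342 - 284)*(1/4098) = -626*1/4098 = -313/2049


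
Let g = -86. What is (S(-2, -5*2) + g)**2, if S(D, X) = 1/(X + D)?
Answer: 1067089/144 ≈ 7410.3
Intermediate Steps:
S(D, X) = 1/(D + X)
(S(-2, -5*2) + g)**2 = (1/(-2 - 5*2) - 86)**2 = (1/(-2 - 10) - 86)**2 = (1/(-12) - 86)**2 = (-1/12 - 86)**2 = (-1033/12)**2 = 1067089/144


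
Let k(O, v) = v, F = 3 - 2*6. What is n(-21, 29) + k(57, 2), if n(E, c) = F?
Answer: -7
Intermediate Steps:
F = -9 (F = 3 - 12 = -9)
n(E, c) = -9
n(-21, 29) + k(57, 2) = -9 + 2 = -7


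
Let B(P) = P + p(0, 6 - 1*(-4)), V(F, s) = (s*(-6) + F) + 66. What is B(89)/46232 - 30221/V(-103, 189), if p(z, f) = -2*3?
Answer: 1397274465/54137672 ≈ 25.810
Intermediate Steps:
V(F, s) = 66 + F - 6*s (V(F, s) = (-6*s + F) + 66 = (F - 6*s) + 66 = 66 + F - 6*s)
p(z, f) = -6
B(P) = -6 + P (B(P) = P - 6 = -6 + P)
B(89)/46232 - 30221/V(-103, 189) = (-6 + 89)/46232 - 30221/(66 - 103 - 6*189) = 83*(1/46232) - 30221/(66 - 103 - 1134) = 83/46232 - 30221/(-1171) = 83/46232 - 30221*(-1/1171) = 83/46232 + 30221/1171 = 1397274465/54137672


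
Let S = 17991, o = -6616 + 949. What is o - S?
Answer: -23658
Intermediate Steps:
o = -5667
o - S = -5667 - 1*17991 = -5667 - 17991 = -23658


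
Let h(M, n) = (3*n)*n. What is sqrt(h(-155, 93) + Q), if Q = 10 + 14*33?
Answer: sqrt(26419) ≈ 162.54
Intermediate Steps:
h(M, n) = 3*n**2
Q = 472 (Q = 10 + 462 = 472)
sqrt(h(-155, 93) + Q) = sqrt(3*93**2 + 472) = sqrt(3*8649 + 472) = sqrt(25947 + 472) = sqrt(26419)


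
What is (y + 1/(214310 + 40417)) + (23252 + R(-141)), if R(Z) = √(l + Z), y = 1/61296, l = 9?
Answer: 121016942257469/5204582064 + 2*I*√33 ≈ 23252.0 + 11.489*I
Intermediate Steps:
y = 1/61296 ≈ 1.6314e-5
R(Z) = √(9 + Z)
(y + 1/(214310 + 40417)) + (23252 + R(-141)) = (1/61296 + 1/(214310 + 40417)) + (23252 + √(9 - 141)) = (1/61296 + 1/254727) + (23252 + √(-132)) = (1/61296 + 1/254727) + (23252 + 2*I*√33) = 105341/5204582064 + (23252 + 2*I*√33) = 121016942257469/5204582064 + 2*I*√33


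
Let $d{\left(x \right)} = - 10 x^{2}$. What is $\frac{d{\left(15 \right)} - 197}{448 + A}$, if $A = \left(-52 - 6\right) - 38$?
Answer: $- \frac{2447}{352} \approx -6.9517$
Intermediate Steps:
$A = -96$ ($A = -58 - 38 = -96$)
$\frac{d{\left(15 \right)} - 197}{448 + A} = \frac{- 10 \cdot 15^{2} - 197}{448 - 96} = \frac{\left(-10\right) 225 - 197}{352} = \left(-2250 - 197\right) \frac{1}{352} = \left(-2447\right) \frac{1}{352} = - \frac{2447}{352}$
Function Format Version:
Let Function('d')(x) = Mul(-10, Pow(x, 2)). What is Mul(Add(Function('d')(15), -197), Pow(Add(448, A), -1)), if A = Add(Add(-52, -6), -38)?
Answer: Rational(-2447, 352) ≈ -6.9517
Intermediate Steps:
A = -96 (A = Add(-58, -38) = -96)
Mul(Add(Function('d')(15), -197), Pow(Add(448, A), -1)) = Mul(Add(Mul(-10, Pow(15, 2)), -197), Pow(Add(448, -96), -1)) = Mul(Add(Mul(-10, 225), -197), Pow(352, -1)) = Mul(Add(-2250, -197), Rational(1, 352)) = Mul(-2447, Rational(1, 352)) = Rational(-2447, 352)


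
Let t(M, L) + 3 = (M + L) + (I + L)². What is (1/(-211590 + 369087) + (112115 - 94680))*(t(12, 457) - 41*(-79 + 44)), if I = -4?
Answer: 568715816193560/157497 ≈ 3.6110e+9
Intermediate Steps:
t(M, L) = -3 + L + M + (-4 + L)² (t(M, L) = -3 + ((M + L) + (-4 + L)²) = -3 + ((L + M) + (-4 + L)²) = -3 + (L + M + (-4 + L)²) = -3 + L + M + (-4 + L)²)
(1/(-211590 + 369087) + (112115 - 94680))*(t(12, 457) - 41*(-79 + 44)) = (1/(-211590 + 369087) + (112115 - 94680))*((-3 + 457 + 12 + (-4 + 457)²) - 41*(-79 + 44)) = (1/157497 + 17435)*((-3 + 457 + 12 + 453²) - 41*(-35)) = (1/157497 + 17435)*((-3 + 457 + 12 + 205209) + 1435) = 2745960196*(205675 + 1435)/157497 = (2745960196/157497)*207110 = 568715816193560/157497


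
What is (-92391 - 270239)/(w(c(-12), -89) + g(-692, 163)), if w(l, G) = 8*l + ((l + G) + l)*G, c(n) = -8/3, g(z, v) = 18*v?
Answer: -217578/6785 ≈ -32.068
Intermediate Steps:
c(n) = -8/3 (c(n) = -8*⅓ = -8/3)
w(l, G) = 8*l + G*(G + 2*l) (w(l, G) = 8*l + ((G + l) + l)*G = 8*l + (G + 2*l)*G = 8*l + G*(G + 2*l))
(-92391 - 270239)/(w(c(-12), -89) + g(-692, 163)) = (-92391 - 270239)/(((-89)² + 8*(-8/3) + 2*(-89)*(-8/3)) + 18*163) = -362630/((7921 - 64/3 + 1424/3) + 2934) = -362630/(25123/3 + 2934) = -362630/33925/3 = -362630*3/33925 = -217578/6785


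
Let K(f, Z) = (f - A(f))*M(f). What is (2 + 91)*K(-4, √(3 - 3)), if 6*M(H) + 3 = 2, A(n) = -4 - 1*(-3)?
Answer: 93/2 ≈ 46.500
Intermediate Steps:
A(n) = -1 (A(n) = -4 + 3 = -1)
M(H) = -⅙ (M(H) = -½ + (⅙)*2 = -½ + ⅓ = -⅙)
K(f, Z) = -⅙ - f/6 (K(f, Z) = (f - 1*(-1))*(-⅙) = (f + 1)*(-⅙) = (1 + f)*(-⅙) = -⅙ - f/6)
(2 + 91)*K(-4, √(3 - 3)) = (2 + 91)*(-⅙ - ⅙*(-4)) = 93*(-⅙ + ⅔) = 93*(½) = 93/2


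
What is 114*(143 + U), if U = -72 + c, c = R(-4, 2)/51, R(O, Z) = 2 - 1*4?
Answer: 137522/17 ≈ 8089.5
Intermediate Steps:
R(O, Z) = -2 (R(O, Z) = 2 - 4 = -2)
c = -2/51 ≈ -0.039216
U = -3674/51 (U = -72 - 2/51 = -3674/51 ≈ -72.039)
114*(143 + U) = 114*(143 - 3674/51) = 114*(3619/51) = 137522/17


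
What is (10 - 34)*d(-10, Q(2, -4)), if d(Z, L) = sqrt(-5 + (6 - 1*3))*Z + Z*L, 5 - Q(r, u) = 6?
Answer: -240 + 240*I*sqrt(2) ≈ -240.0 + 339.41*I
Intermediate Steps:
Q(r, u) = -1 (Q(r, u) = 5 - 1*6 = 5 - 6 = -1)
d(Z, L) = L*Z + I*Z*sqrt(2) (d(Z, L) = sqrt(-5 + (6 - 3))*Z + L*Z = sqrt(-5 + 3)*Z + L*Z = sqrt(-2)*Z + L*Z = (I*sqrt(2))*Z + L*Z = I*Z*sqrt(2) + L*Z = L*Z + I*Z*sqrt(2))
(10 - 34)*d(-10, Q(2, -4)) = (10 - 34)*(-10*(-1 + I*sqrt(2))) = -24*(10 - 10*I*sqrt(2)) = -240 + 240*I*sqrt(2)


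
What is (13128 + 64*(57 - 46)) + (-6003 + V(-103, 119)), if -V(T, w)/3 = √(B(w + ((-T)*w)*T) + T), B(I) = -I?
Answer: 7829 - 3*√1262249 ≈ 4458.5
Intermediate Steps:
V(T, w) = -3*√(T - w + w*T²) (V(T, w) = -3*√(-(w + ((-T)*w)*T) + T) = -3*√(-(w + (-T*w)*T) + T) = -3*√(-(w - w*T²) + T) = -3*√((-w + w*T²) + T) = -3*√(T - w + w*T²))
(13128 + 64*(57 - 46)) + (-6003 + V(-103, 119)) = (13128 + 64*(57 - 46)) + (-6003 - 3*√(-103 + 119*(-1 + (-103)²))) = (13128 + 64*11) + (-6003 - 3*√(-103 + 119*(-1 + 10609))) = (13128 + 704) + (-6003 - 3*√(-103 + 119*10608)) = 13832 + (-6003 - 3*√(-103 + 1262352)) = 13832 + (-6003 - 3*√1262249) = 7829 - 3*√1262249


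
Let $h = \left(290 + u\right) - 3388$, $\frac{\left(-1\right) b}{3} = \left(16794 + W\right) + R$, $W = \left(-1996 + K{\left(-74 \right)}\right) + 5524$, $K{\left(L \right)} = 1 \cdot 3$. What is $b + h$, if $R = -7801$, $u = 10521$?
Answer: $-30149$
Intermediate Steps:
$K{\left(L \right)} = 3$
$W = 3531$ ($W = \left(-1996 + 3\right) + 5524 = -1993 + 5524 = 3531$)
$b = -37572$ ($b = - 3 \left(\left(16794 + 3531\right) - 7801\right) = - 3 \left(20325 - 7801\right) = \left(-3\right) 12524 = -37572$)
$h = 7423$ ($h = \left(290 + 10521\right) - 3388 = 10811 - 3388 = 7423$)
$b + h = -37572 + 7423 = -30149$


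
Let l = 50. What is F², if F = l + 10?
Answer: 3600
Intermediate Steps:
F = 60 (F = 50 + 10 = 60)
F² = 60² = 3600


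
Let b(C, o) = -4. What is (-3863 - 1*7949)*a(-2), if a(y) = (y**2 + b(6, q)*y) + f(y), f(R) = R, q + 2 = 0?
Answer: -118120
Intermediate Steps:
q = -2 (q = -2 + 0 = -2)
a(y) = y**2 - 3*y (a(y) = (y**2 - 4*y) + y = y**2 - 3*y)
(-3863 - 1*7949)*a(-2) = (-3863 - 1*7949)*(-2*(-3 - 2)) = (-3863 - 7949)*(-2*(-5)) = -11812*10 = -118120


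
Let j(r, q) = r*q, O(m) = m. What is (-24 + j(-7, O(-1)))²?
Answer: 289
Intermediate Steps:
j(r, q) = q*r
(-24 + j(-7, O(-1)))² = (-24 - 1*(-7))² = (-24 + 7)² = (-17)² = 289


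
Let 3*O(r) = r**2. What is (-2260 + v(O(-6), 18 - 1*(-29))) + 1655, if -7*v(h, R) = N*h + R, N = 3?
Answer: -4318/7 ≈ -616.86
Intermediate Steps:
O(r) = r**2/3
v(h, R) = -3*h/7 - R/7 (v(h, R) = -(3*h + R)/7 = -(R + 3*h)/7 = -3*h/7 - R/7)
(-2260 + v(O(-6), 18 - 1*(-29))) + 1655 = (-2260 + (-(-6)**2/7 - (18 - 1*(-29))/7)) + 1655 = (-2260 + (-36/7 - (18 + 29)/7)) + 1655 = (-2260 + (-3/7*12 - 1/7*47)) + 1655 = (-2260 + (-36/7 - 47/7)) + 1655 = (-2260 - 83/7) + 1655 = -15903/7 + 1655 = -4318/7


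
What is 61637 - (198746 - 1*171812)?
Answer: 34703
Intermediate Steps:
61637 - (198746 - 1*171812) = 61637 - (198746 - 171812) = 61637 - 1*26934 = 61637 - 26934 = 34703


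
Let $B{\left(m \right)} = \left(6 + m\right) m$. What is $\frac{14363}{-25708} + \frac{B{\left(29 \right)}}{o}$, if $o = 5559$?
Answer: $- \frac{53750297}{142910772} \approx -0.37611$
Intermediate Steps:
$B{\left(m \right)} = m \left(6 + m\right)$
$\frac{14363}{-25708} + \frac{B{\left(29 \right)}}{o} = \frac{14363}{-25708} + \frac{29 \left(6 + 29\right)}{5559} = 14363 \left(- \frac{1}{25708}\right) + 29 \cdot 35 \cdot \frac{1}{5559} = - \frac{14363}{25708} + 1015 \cdot \frac{1}{5559} = - \frac{14363}{25708} + \frac{1015}{5559} = - \frac{53750297}{142910772}$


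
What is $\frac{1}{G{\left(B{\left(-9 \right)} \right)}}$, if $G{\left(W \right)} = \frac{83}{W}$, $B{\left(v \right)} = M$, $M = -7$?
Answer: $- \frac{7}{83} \approx -0.084337$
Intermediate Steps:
$B{\left(v \right)} = -7$
$\frac{1}{G{\left(B{\left(-9 \right)} \right)}} = \frac{1}{83 \frac{1}{-7}} = \frac{1}{83 \left(- \frac{1}{7}\right)} = \frac{1}{- \frac{83}{7}} = - \frac{7}{83}$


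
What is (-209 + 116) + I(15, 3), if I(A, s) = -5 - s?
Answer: -101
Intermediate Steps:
(-209 + 116) + I(15, 3) = (-209 + 116) + (-5 - 1*3) = -93 + (-5 - 3) = -93 - 8 = -101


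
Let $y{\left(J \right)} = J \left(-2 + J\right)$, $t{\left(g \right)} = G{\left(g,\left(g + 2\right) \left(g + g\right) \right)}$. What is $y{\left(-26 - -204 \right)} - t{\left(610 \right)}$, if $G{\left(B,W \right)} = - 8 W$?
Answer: $6004448$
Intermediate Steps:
$t{\left(g \right)} = - 16 g \left(2 + g\right)$ ($t{\left(g \right)} = - 8 \left(g + 2\right) \left(g + g\right) = - 8 \left(2 + g\right) 2 g = - 8 \cdot 2 g \left(2 + g\right) = - 16 g \left(2 + g\right)$)
$y{\left(-26 - -204 \right)} - t{\left(610 \right)} = \left(-26 - -204\right) \left(-2 - -178\right) - \left(-16\right) 610 \left(2 + 610\right) = \left(-26 + 204\right) \left(-2 + \left(-26 + 204\right)\right) - \left(-16\right) 610 \cdot 612 = 178 \left(-2 + 178\right) - -5973120 = 178 \cdot 176 + 5973120 = 31328 + 5973120 = 6004448$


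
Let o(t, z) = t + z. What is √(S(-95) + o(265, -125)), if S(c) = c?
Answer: 3*√5 ≈ 6.7082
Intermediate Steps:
√(S(-95) + o(265, -125)) = √(-95 + (265 - 125)) = √(-95 + 140) = √45 = 3*√5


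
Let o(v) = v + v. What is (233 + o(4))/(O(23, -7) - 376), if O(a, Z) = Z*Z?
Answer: -241/327 ≈ -0.73700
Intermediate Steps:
O(a, Z) = Z²
o(v) = 2*v
(233 + o(4))/(O(23, -7) - 376) = (233 + 2*4)/((-7)² - 376) = (233 + 8)/(49 - 376) = 241/(-327) = 241*(-1/327) = -241/327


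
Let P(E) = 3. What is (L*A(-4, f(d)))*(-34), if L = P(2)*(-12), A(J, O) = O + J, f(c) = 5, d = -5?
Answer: 1224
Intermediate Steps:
A(J, O) = J + O
L = -36 (L = 3*(-12) = -36)
(L*A(-4, f(d)))*(-34) = -36*(-4 + 5)*(-34) = -36*1*(-34) = -36*(-34) = 1224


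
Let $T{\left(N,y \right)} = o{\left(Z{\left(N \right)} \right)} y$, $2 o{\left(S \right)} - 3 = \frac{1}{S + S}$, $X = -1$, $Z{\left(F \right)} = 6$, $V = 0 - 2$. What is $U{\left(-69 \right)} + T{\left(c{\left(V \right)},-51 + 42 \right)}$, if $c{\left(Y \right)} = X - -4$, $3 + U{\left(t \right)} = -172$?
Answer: $- \frac{1511}{8} \approx -188.88$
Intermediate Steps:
$V = -2$
$U{\left(t \right)} = -175$ ($U{\left(t \right)} = -3 - 172 = -175$)
$o{\left(S \right)} = \frac{3}{2} + \frac{1}{4 S}$ ($o{\left(S \right)} = \frac{3}{2} + \frac{1}{2 \left(S + S\right)} = \frac{3}{2} + \frac{1}{2 \cdot 2 S} = \frac{3}{2} + \frac{\frac{1}{2} \frac{1}{S}}{2} = \frac{3}{2} + \frac{1}{4 S}$)
$c{\left(Y \right)} = 3$ ($c{\left(Y \right)} = -1 - -4 = -1 + 4 = 3$)
$T{\left(N,y \right)} = \frac{37 y}{24}$ ($T{\left(N,y \right)} = \frac{1 + 6 \cdot 6}{4 \cdot 6} y = \frac{1}{4} \cdot \frac{1}{6} \left(1 + 36\right) y = \frac{1}{4} \cdot \frac{1}{6} \cdot 37 y = \frac{37 y}{24}$)
$U{\left(-69 \right)} + T{\left(c{\left(V \right)},-51 + 42 \right)} = -175 + \frac{37 \left(-51 + 42\right)}{24} = -175 + \frac{37}{24} \left(-9\right) = -175 - \frac{111}{8} = - \frac{1511}{8}$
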